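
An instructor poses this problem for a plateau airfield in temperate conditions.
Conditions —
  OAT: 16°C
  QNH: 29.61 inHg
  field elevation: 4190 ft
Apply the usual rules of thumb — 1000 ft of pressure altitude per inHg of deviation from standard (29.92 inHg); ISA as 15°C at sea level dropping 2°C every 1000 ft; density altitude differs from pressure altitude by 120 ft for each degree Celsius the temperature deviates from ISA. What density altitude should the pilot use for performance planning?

5700 ft

Pressure altitude = 4190 + (29.92 − 29.61) × 1000 = 4190 + (+310) = 4500 ft.
ISA temperature at 4500 ft = 15 − 2 × (4500/1000) = 6°C.
ISA deviation = 16 − 6 = +10°C.
Density altitude = 4500 + 120 × (10) = 5700 ft.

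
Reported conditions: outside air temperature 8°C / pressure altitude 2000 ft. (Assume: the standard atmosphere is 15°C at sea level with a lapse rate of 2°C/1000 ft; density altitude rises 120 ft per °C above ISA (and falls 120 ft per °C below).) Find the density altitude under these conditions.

ISA temperature at 2000 ft = 15 − 2 × (2000/1000) = 11°C.
ISA deviation = 8 − 11 = -3°C.
Density altitude = 2000 + 120 × (-3) = 2000 + (-360) = 1640 ft.

1640 ft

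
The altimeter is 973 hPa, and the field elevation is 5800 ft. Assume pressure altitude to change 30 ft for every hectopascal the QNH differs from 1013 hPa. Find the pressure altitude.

7000 ft

Pressure correction = (1013 − 973) × 30 = +1200 ft.
Pressure altitude = 5800 + (+1200) = 7000 ft.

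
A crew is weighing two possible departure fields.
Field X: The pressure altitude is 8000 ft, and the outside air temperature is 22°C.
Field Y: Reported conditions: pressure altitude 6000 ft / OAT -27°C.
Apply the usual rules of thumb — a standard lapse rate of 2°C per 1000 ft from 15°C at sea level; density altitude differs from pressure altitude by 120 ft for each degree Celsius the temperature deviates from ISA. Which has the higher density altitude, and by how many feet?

Field X: ISA temp = -1°C, deviation +23°C, DA = 8000 + 120 × 23 = 10760 ft.
Field Y: ISA temp = 3°C, deviation -30°C, DA = 6000 + 120 × (-30) = 2400 ft.
Field X is higher by 10760 − 2400 = 8360 ft.

Field X by 8360 ft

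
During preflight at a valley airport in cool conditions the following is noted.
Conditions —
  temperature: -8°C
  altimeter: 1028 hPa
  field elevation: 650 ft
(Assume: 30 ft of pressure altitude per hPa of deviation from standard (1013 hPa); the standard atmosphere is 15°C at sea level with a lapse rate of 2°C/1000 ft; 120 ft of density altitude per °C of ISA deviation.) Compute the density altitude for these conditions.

Pressure altitude = 650 + (1013 − 1028) × 30 = 650 + (-450) = 200 ft.
ISA temperature at 200 ft = 15 − 2 × (200/1000) = 14.6°C.
ISA deviation = -8 − 14.6 = -22.6°C.
Density altitude = 200 + 120 × (-22.6) = -2512 ft.

-2512 ft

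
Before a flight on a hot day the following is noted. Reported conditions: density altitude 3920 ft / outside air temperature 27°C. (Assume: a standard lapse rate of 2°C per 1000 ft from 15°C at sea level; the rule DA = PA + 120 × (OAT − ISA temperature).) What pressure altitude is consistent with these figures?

2000 ft

DA = PA + 120 × (OAT − (15 − 2·PA/1000)) = PA + 120·OAT − 1800 + 0.24·PA = 1.24·PA + 120·OAT − 1800.
So 1.24·PA = 3920 − 120 × 27 + 1800 = 2480.
PA = 2480 / 1.24 = 2000 ft.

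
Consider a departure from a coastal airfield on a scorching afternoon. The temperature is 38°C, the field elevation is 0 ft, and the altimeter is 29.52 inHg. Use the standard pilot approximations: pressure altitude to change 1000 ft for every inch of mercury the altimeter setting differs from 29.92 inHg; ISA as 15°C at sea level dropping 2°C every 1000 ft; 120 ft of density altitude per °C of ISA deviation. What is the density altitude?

3256 ft

Pressure altitude = 0 + (29.92 − 29.52) × 1000 = 0 + (+400) = 400 ft.
ISA temperature at 400 ft = 15 − 2 × (400/1000) = 14.2°C.
ISA deviation = 38 − 14.2 = +23.8°C.
Density altitude = 400 + 120 × (23.8) = 3256 ft.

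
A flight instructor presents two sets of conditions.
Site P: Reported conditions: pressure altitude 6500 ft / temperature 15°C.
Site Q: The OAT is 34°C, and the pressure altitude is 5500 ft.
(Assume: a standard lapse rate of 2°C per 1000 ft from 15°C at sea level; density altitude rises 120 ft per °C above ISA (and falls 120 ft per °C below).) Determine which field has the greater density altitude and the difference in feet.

Site P: ISA temp = 2°C, deviation +13°C, DA = 6500 + 120 × 13 = 8060 ft.
Site Q: ISA temp = 4°C, deviation +30°C, DA = 5500 + 120 × 30 = 9100 ft.
Site Q is higher by 9100 − 8060 = 1040 ft.

Site Q by 1040 ft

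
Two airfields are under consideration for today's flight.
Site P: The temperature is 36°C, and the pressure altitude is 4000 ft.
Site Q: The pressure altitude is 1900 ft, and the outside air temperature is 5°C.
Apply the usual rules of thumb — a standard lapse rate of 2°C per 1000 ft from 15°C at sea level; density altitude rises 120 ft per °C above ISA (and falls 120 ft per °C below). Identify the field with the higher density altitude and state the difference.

Site P: ISA temp = 7°C, deviation +29°C, DA = 4000 + 120 × 29 = 7480 ft.
Site Q: ISA temp = 11.2°C, deviation -6.2°C, DA = 1900 + 120 × (-6.2) = 1156 ft.
Site P is higher by 7480 − 1156 = 6324 ft.

Site P by 6324 ft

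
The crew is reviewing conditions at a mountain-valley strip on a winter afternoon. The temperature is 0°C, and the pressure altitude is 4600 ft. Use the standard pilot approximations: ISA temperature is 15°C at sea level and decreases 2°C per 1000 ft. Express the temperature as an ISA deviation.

ISA temperature at 4600 ft = 15 − 2 × (4600/1000) = 5.8°C.
Deviation = OAT − ISA = 0 − 5.8 = -5.8°C.

ISA-5.8°C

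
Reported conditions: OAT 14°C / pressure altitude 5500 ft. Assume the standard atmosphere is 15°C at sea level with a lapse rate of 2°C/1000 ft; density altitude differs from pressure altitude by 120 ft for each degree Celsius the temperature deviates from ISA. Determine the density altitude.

6700 ft

ISA temperature at 5500 ft = 15 − 2 × (5500/1000) = 4°C.
ISA deviation = 14 − 4 = +10°C.
Density altitude = 5500 + 120 × (10) = 5500 + (+1200) = 6700 ft.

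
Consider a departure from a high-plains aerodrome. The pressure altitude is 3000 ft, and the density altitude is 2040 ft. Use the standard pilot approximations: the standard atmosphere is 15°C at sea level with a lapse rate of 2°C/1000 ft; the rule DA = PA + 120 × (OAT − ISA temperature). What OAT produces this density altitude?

1°C

Density altitude − pressure altitude = 2040 − 3000 = -960 ft.
At 120 ft/°C that is an ISA deviation of -960/120 = -8°C.
ISA temperature at 3000 ft = 15 − 2 × (3000/1000) = 9°C.
OAT = ISA + deviation = 9 + (-8) = 1°C.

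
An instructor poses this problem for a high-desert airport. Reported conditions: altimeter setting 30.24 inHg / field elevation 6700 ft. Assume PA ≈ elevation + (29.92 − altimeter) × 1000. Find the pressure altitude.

Pressure correction = (29.92 − 30.24) × 1000 = -320 ft.
Pressure altitude = 6700 + (-320) = 6380 ft.

6380 ft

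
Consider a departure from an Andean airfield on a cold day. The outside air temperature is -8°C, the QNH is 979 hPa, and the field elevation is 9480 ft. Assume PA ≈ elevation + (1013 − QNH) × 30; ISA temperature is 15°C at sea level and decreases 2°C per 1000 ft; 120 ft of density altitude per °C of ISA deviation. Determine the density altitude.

Pressure altitude = 9480 + (1013 − 979) × 30 = 9480 + (+1020) = 10500 ft.
ISA temperature at 10500 ft = 15 − 2 × (10500/1000) = -6°C.
ISA deviation = -8 − (-6) = -2°C.
Density altitude = 10500 + 120 × (-2) = 10260 ft.

10260 ft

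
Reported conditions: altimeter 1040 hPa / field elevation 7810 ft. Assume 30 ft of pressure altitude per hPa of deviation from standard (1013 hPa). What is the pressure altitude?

Pressure correction = (1013 − 1040) × 30 = -810 ft.
Pressure altitude = 7810 + (-810) = 7000 ft.

7000 ft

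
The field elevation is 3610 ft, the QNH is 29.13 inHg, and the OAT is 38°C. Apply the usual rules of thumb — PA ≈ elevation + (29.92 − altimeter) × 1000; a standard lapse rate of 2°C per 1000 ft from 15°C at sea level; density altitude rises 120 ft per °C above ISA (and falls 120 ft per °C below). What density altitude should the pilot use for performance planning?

8216 ft

Pressure altitude = 3610 + (29.92 − 29.13) × 1000 = 3610 + (+790) = 4400 ft.
ISA temperature at 4400 ft = 15 − 2 × (4400/1000) = 6.2°C.
ISA deviation = 38 − 6.2 = +31.8°C.
Density altitude = 4400 + 120 × (31.8) = 8216 ft.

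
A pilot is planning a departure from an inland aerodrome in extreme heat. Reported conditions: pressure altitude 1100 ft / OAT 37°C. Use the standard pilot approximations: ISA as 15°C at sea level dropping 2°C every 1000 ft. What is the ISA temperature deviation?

ISA+24.2°C

ISA temperature at 1100 ft = 15 − 2 × (1100/1000) = 12.8°C.
Deviation = OAT − ISA = 37 − 12.8 = +24.2°C.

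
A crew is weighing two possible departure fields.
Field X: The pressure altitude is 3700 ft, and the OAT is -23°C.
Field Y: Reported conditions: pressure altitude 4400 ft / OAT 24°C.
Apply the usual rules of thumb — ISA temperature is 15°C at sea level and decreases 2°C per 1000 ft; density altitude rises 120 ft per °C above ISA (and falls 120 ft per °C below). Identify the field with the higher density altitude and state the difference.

Field X: ISA temp = 7.6°C, deviation -30.6°C, DA = 3700 + 120 × (-30.6) = 28 ft.
Field Y: ISA temp = 6.2°C, deviation +17.8°C, DA = 4400 + 120 × 17.8 = 6536 ft.
Field Y is higher by 6536 − 28 = 6508 ft.

Field Y by 6508 ft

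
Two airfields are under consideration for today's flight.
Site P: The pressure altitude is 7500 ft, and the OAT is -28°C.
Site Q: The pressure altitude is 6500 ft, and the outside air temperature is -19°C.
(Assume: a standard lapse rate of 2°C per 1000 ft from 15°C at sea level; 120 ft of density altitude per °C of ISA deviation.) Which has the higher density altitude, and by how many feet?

Site P: ISA temp = 0°C, deviation -28°C, DA = 7500 + 120 × (-28) = 4140 ft.
Site Q: ISA temp = 2°C, deviation -21°C, DA = 6500 + 120 × (-21) = 3980 ft.
Site P is higher by 4140 − 3980 = 160 ft.

Site P by 160 ft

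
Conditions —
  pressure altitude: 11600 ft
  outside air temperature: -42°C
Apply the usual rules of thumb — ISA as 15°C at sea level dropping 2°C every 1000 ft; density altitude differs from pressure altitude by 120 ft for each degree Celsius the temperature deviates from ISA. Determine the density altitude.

7544 ft

ISA temperature at 11600 ft = 15 − 2 × (11600/1000) = -8.2°C.
ISA deviation = -42 − (-8.2) = -33.8°C.
Density altitude = 11600 + 120 × (-33.8) = 11600 + (-4056) = 7544 ft.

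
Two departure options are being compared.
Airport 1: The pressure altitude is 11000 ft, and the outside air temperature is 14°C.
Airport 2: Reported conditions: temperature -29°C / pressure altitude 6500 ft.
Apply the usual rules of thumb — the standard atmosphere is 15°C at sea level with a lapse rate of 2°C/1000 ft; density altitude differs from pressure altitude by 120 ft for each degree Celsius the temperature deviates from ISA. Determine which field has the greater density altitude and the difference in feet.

Airport 1: ISA temp = -7°C, deviation +21°C, DA = 11000 + 120 × 21 = 13520 ft.
Airport 2: ISA temp = 2°C, deviation -31°C, DA = 6500 + 120 × (-31) = 2780 ft.
Airport 1 is higher by 13520 − 2780 = 10740 ft.

Airport 1 by 10740 ft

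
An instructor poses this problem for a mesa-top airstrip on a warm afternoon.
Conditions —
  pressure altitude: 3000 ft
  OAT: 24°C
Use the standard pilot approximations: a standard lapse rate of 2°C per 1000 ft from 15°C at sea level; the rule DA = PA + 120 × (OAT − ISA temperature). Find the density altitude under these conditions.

ISA temperature at 3000 ft = 15 − 2 × (3000/1000) = 9°C.
ISA deviation = 24 − 9 = +15°C.
Density altitude = 3000 + 120 × (15) = 3000 + (+1800) = 4800 ft.

4800 ft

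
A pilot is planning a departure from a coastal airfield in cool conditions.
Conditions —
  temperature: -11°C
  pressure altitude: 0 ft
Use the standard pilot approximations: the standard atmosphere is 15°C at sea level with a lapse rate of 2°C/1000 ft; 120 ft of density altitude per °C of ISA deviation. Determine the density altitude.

ISA temperature at 0 ft = 15 − 2 × (0/1000) = 15°C.
ISA deviation = -11 − 15 = -26°C.
Density altitude = 0 + 120 × (-26) = 0 + (-3120) = -3120 ft.

-3120 ft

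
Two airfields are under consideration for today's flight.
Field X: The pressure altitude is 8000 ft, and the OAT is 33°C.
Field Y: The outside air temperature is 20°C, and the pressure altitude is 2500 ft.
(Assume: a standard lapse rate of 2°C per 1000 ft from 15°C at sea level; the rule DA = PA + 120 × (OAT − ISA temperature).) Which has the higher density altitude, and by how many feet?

Field X by 8380 ft

Field X: ISA temp = -1°C, deviation +34°C, DA = 8000 + 120 × 34 = 12080 ft.
Field Y: ISA temp = 10°C, deviation +10°C, DA = 2500 + 120 × 10 = 3700 ft.
Field X is higher by 12080 − 3700 = 8380 ft.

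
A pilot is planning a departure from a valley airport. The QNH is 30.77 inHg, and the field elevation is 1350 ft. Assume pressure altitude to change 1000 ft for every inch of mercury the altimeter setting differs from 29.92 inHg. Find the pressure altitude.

500 ft

Pressure correction = (29.92 − 30.77) × 1000 = -850 ft.
Pressure altitude = 1350 + (-850) = 500 ft.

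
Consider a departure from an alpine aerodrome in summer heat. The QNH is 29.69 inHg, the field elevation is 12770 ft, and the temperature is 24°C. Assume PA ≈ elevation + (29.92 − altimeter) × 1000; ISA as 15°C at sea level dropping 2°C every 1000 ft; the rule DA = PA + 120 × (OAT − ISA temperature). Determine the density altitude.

17200 ft

Pressure altitude = 12770 + (29.92 − 29.69) × 1000 = 12770 + (+230) = 13000 ft.
ISA temperature at 13000 ft = 15 − 2 × (13000/1000) = -11°C.
ISA deviation = 24 − (-11) = +35°C.
Density altitude = 13000 + 120 × (35) = 17200 ft.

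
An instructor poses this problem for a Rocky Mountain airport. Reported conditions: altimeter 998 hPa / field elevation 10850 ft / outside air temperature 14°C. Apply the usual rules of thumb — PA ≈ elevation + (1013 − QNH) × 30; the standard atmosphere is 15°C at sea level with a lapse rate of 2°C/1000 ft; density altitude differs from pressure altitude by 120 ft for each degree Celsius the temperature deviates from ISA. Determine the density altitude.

Pressure altitude = 10850 + (1013 − 998) × 30 = 10850 + (+450) = 11300 ft.
ISA temperature at 11300 ft = 15 − 2 × (11300/1000) = -7.6°C.
ISA deviation = 14 − (-7.6) = +21.6°C.
Density altitude = 11300 + 120 × (21.6) = 13892 ft.

13892 ft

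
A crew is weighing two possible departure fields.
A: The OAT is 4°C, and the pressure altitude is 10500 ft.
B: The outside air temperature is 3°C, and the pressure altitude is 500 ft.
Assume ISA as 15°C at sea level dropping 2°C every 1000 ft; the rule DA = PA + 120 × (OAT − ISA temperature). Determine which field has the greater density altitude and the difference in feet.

A: ISA temp = -6°C, deviation +10°C, DA = 10500 + 120 × 10 = 11700 ft.
B: ISA temp = 14°C, deviation -11°C, DA = 500 + 120 × (-11) = -820 ft.
A is higher by 11700 − (-820) = 12520 ft.

A by 12520 ft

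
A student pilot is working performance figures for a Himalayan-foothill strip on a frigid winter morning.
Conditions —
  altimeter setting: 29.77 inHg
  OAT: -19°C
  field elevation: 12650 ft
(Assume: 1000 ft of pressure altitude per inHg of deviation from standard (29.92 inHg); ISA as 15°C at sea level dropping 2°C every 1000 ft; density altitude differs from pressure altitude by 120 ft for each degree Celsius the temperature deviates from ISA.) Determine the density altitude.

11792 ft

Pressure altitude = 12650 + (29.92 − 29.77) × 1000 = 12650 + (+150) = 12800 ft.
ISA temperature at 12800 ft = 15 − 2 × (12800/1000) = -10.6°C.
ISA deviation = -19 − (-10.6) = -8.4°C.
Density altitude = 12800 + 120 × (-8.4) = 11792 ft.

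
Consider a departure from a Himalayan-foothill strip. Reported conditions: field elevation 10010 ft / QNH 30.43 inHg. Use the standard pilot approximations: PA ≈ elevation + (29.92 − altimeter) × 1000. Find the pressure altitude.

Pressure correction = (29.92 − 30.43) × 1000 = -510 ft.
Pressure altitude = 10010 + (-510) = 9500 ft.

9500 ft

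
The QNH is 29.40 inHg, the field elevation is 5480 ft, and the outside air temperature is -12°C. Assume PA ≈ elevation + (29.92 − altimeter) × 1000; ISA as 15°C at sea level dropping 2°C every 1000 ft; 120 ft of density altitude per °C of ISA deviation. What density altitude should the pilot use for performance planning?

Pressure altitude = 5480 + (29.92 − 29.40) × 1000 = 5480 + (+520) = 6000 ft.
ISA temperature at 6000 ft = 15 − 2 × (6000/1000) = 3°C.
ISA deviation = -12 − 3 = -15°C.
Density altitude = 6000 + 120 × (-15) = 4200 ft.

4200 ft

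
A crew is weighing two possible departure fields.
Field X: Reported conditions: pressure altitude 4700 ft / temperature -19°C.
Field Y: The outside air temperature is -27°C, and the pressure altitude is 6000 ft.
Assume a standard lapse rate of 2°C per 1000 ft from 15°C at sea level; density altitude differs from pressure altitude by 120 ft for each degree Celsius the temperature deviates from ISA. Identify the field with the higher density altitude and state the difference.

Field X: ISA temp = 5.6°C, deviation -24.6°C, DA = 4700 + 120 × (-24.6) = 1748 ft.
Field Y: ISA temp = 3°C, deviation -30°C, DA = 6000 + 120 × (-30) = 2400 ft.
Field Y is higher by 2400 − 1748 = 652 ft.

Field Y by 652 ft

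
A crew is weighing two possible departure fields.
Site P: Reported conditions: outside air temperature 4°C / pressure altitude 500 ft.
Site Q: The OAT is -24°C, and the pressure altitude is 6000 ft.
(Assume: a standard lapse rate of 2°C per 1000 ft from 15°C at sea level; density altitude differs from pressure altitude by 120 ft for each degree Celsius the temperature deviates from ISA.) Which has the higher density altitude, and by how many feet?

Site Q by 3460 ft

Site P: ISA temp = 14°C, deviation -10°C, DA = 500 + 120 × (-10) = -700 ft.
Site Q: ISA temp = 3°C, deviation -27°C, DA = 6000 + 120 × (-27) = 2760 ft.
Site Q is higher by 2760 − (-700) = 3460 ft.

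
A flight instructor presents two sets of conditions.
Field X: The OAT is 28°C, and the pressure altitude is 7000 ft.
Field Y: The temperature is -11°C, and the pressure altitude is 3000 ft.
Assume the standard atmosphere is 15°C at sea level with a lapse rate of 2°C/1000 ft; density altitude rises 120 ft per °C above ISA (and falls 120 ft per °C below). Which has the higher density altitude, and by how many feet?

Field X by 9640 ft

Field X: ISA temp = 1°C, deviation +27°C, DA = 7000 + 120 × 27 = 10240 ft.
Field Y: ISA temp = 9°C, deviation -20°C, DA = 3000 + 120 × (-20) = 600 ft.
Field X is higher by 10240 − 600 = 9640 ft.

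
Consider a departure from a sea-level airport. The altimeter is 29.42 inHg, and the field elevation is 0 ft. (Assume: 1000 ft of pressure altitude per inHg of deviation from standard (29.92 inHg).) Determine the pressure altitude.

500 ft

Pressure correction = (29.92 − 29.42) × 1000 = +500 ft.
Pressure altitude = 0 + (+500) = 500 ft.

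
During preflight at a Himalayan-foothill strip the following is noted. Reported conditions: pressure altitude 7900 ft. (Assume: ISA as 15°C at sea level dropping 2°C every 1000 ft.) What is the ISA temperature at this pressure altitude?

ISA temperature = 15 − 2 × (7900/1000) = 15 − 15.8 = -0.8°C.

-0.8°C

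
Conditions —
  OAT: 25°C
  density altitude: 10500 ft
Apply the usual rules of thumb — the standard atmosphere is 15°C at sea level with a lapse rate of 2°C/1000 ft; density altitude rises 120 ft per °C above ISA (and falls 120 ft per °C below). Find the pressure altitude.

7500 ft

DA = PA + 120 × (OAT − (15 − 2·PA/1000)) = PA + 120·OAT − 1800 + 0.24·PA = 1.24·PA + 120·OAT − 1800.
So 1.24·PA = 10500 − 120 × 25 + 1800 = 9300.
PA = 9300 / 1.24 = 7500 ft.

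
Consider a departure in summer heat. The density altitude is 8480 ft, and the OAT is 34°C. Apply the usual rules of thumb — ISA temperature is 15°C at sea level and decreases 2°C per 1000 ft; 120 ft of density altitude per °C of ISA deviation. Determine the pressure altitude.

5000 ft

DA = PA + 120 × (OAT − (15 − 2·PA/1000)) = PA + 120·OAT − 1800 + 0.24·PA = 1.24·PA + 120·OAT − 1800.
So 1.24·PA = 8480 − 120 × 34 + 1800 = 6200.
PA = 6200 / 1.24 = 5000 ft.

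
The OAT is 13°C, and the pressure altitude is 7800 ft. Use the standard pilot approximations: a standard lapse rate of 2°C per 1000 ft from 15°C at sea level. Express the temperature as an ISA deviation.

ISA+13.6°C

ISA temperature at 7800 ft = 15 − 2 × (7800/1000) = -0.6°C.
Deviation = OAT − ISA = 13 − (-0.6) = +13.6°C.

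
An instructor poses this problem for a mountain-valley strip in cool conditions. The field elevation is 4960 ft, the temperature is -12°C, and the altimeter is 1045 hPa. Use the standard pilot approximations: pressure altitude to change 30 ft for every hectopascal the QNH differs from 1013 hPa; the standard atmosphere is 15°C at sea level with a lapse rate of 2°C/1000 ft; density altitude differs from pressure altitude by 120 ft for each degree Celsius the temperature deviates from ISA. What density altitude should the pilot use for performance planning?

1720 ft

Pressure altitude = 4960 + (1013 − 1045) × 30 = 4960 + (-960) = 4000 ft.
ISA temperature at 4000 ft = 15 − 2 × (4000/1000) = 7°C.
ISA deviation = -12 − 7 = -19°C.
Density altitude = 4000 + 120 × (-19) = 1720 ft.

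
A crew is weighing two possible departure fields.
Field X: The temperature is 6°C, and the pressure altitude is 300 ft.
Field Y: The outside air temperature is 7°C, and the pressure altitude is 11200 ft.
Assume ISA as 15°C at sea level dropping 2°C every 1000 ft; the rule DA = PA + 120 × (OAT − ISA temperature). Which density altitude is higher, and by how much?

Field X: ISA temp = 14.4°C, deviation -8.4°C, DA = 300 + 120 × (-8.4) = -708 ft.
Field Y: ISA temp = -7.4°C, deviation +14.4°C, DA = 11200 + 120 × 14.4 = 12928 ft.
Field Y is higher by 12928 − (-708) = 13636 ft.

Field Y by 13636 ft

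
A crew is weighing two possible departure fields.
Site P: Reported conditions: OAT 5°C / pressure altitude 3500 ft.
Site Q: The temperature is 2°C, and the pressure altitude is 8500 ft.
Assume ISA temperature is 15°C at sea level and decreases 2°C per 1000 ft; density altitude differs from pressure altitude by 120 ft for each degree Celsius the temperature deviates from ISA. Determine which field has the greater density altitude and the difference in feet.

Site Q by 5840 ft

Site P: ISA temp = 8°C, deviation -3°C, DA = 3500 + 120 × (-3) = 3140 ft.
Site Q: ISA temp = -2°C, deviation +4°C, DA = 8500 + 120 × 4 = 8980 ft.
Site Q is higher by 8980 − 3140 = 5840 ft.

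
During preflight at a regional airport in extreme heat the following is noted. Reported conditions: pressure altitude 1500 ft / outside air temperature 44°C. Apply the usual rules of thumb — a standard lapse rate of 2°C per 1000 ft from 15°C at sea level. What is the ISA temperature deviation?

ISA temperature at 1500 ft = 15 − 2 × (1500/1000) = 12°C.
Deviation = OAT − ISA = 44 − 12 = +32°C.

ISA+32°C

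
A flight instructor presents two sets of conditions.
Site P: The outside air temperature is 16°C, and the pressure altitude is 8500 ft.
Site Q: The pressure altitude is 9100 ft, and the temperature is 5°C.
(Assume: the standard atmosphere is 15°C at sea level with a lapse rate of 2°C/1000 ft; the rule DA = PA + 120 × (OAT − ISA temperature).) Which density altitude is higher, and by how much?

Site P by 576 ft

Site P: ISA temp = -2°C, deviation +18°C, DA = 8500 + 120 × 18 = 10660 ft.
Site Q: ISA temp = -3.2°C, deviation +8.2°C, DA = 9100 + 120 × 8.2 = 10084 ft.
Site P is higher by 10660 − 10084 = 576 ft.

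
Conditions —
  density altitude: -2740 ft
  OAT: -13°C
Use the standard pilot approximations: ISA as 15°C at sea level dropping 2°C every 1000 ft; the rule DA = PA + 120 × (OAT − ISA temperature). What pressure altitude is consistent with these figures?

500 ft

DA = PA + 120 × (OAT − (15 − 2·PA/1000)) = PA + 120·OAT − 1800 + 0.24·PA = 1.24·PA + 120·OAT − 1800.
So 1.24·PA = -2740 − 120 × (-13) + 1800 = 620.
PA = 620 / 1.24 = 500 ft.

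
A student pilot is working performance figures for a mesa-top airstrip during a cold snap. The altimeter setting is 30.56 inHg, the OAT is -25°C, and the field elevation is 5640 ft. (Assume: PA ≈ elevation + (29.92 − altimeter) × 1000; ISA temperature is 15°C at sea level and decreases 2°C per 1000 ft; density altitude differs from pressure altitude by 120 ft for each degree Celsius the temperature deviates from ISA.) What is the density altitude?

1400 ft

Pressure altitude = 5640 + (29.92 − 30.56) × 1000 = 5640 + (-640) = 5000 ft.
ISA temperature at 5000 ft = 15 − 2 × (5000/1000) = 5°C.
ISA deviation = -25 − 5 = -30°C.
Density altitude = 5000 + 120 × (-30) = 1400 ft.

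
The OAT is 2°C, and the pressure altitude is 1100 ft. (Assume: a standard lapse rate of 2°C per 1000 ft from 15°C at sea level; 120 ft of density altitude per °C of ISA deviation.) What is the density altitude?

-196 ft

ISA temperature at 1100 ft = 15 − 2 × (1100/1000) = 12.8°C.
ISA deviation = 2 − 12.8 = -10.8°C.
Density altitude = 1100 + 120 × (-10.8) = 1100 + (-1296) = -196 ft.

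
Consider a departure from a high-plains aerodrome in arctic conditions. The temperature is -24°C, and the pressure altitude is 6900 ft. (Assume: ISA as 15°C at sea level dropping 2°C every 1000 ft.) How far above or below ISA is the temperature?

ISA-25.2°C

ISA temperature at 6900 ft = 15 − 2 × (6900/1000) = 1.2°C.
Deviation = OAT − ISA = -24 − 1.2 = -25.2°C.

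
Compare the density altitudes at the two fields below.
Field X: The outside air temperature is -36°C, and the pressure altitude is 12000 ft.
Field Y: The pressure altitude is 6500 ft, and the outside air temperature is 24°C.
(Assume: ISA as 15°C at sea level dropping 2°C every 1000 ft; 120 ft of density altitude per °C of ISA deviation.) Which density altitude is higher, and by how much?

Field Y by 380 ft

Field X: ISA temp = -9°C, deviation -27°C, DA = 12000 + 120 × (-27) = 8760 ft.
Field Y: ISA temp = 2°C, deviation +22°C, DA = 6500 + 120 × 22 = 9140 ft.
Field Y is higher by 9140 − 8760 = 380 ft.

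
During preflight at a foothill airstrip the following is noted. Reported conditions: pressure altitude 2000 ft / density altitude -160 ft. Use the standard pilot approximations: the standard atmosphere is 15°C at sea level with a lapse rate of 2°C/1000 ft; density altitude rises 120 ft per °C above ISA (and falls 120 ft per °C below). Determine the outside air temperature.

-7°C

Density altitude − pressure altitude = -160 − 2000 = -2160 ft.
At 120 ft/°C that is an ISA deviation of -2160/120 = -18°C.
ISA temperature at 2000 ft = 15 − 2 × (2000/1000) = 11°C.
OAT = ISA + deviation = 11 + (-18) = -7°C.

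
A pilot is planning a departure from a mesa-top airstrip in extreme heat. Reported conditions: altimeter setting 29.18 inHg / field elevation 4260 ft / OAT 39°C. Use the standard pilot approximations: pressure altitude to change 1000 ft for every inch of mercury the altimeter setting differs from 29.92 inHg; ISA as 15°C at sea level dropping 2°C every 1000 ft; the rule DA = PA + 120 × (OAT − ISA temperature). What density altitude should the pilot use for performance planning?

9080 ft

Pressure altitude = 4260 + (29.92 − 29.18) × 1000 = 4260 + (+740) = 5000 ft.
ISA temperature at 5000 ft = 15 − 2 × (5000/1000) = 5°C.
ISA deviation = 39 − 5 = +34°C.
Density altitude = 5000 + 120 × (34) = 9080 ft.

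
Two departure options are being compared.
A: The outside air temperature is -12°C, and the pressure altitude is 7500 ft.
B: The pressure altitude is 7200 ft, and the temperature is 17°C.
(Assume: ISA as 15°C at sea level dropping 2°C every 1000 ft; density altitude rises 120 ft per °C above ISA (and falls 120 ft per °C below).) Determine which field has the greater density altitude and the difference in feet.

B by 3108 ft

A: ISA temp = 0°C, deviation -12°C, DA = 7500 + 120 × (-12) = 6060 ft.
B: ISA temp = 0.6°C, deviation +16.4°C, DA = 7200 + 120 × 16.4 = 9168 ft.
B is higher by 9168 − 6060 = 3108 ft.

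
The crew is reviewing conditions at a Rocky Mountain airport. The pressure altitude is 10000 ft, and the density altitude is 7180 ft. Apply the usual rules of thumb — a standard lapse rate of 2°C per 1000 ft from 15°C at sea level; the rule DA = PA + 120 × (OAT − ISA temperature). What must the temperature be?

-28.5°C

Density altitude − pressure altitude = 7180 − 10000 = -2820 ft.
At 120 ft/°C that is an ISA deviation of -2820/120 = -23.5°C.
ISA temperature at 10000 ft = 15 − 2 × (10000/1000) = -5°C.
OAT = ISA + deviation = -5 + (-23.5) = -28.5°C.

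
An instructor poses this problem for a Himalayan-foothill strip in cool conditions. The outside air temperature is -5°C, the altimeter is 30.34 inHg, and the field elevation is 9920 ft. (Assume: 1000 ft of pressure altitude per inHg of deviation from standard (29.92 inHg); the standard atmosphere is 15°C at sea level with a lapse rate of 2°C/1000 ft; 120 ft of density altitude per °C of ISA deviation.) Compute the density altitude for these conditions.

9380 ft

Pressure altitude = 9920 + (29.92 − 30.34) × 1000 = 9920 + (-420) = 9500 ft.
ISA temperature at 9500 ft = 15 − 2 × (9500/1000) = -4°C.
ISA deviation = -5 − (-4) = -1°C.
Density altitude = 9500 + 120 × (-1) = 9380 ft.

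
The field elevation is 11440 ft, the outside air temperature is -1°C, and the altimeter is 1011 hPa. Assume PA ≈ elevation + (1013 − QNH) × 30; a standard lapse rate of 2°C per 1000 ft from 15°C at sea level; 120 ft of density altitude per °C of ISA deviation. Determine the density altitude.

12340 ft

Pressure altitude = 11440 + (1013 − 1011) × 30 = 11440 + (+60) = 11500 ft.
ISA temperature at 11500 ft = 15 − 2 × (11500/1000) = -8°C.
ISA deviation = -1 − (-8) = +7°C.
Density altitude = 11500 + 120 × (7) = 12340 ft.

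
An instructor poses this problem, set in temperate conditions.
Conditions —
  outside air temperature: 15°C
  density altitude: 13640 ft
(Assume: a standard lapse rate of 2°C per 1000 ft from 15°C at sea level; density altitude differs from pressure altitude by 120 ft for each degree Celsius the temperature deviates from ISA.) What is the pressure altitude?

11000 ft

DA = PA + 120 × (OAT − (15 − 2·PA/1000)) = PA + 120·OAT − 1800 + 0.24·PA = 1.24·PA + 120·OAT − 1800.
So 1.24·PA = 13640 − 120 × 15 + 1800 = 13640.
PA = 13640 / 1.24 = 11000 ft.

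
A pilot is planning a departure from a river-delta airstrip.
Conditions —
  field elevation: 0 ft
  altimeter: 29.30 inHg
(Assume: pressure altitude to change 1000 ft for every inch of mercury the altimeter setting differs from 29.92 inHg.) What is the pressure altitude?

Pressure correction = (29.92 − 29.30) × 1000 = +620 ft.
Pressure altitude = 0 + (+620) = 620 ft.

620 ft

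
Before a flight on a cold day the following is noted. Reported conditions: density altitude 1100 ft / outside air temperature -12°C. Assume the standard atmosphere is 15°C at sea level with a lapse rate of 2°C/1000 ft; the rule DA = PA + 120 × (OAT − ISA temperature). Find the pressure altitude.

3500 ft

DA = PA + 120 × (OAT − (15 − 2·PA/1000)) = PA + 120·OAT − 1800 + 0.24·PA = 1.24·PA + 120·OAT − 1800.
So 1.24·PA = 1100 − 120 × (-12) + 1800 = 4340.
PA = 4340 / 1.24 = 3500 ft.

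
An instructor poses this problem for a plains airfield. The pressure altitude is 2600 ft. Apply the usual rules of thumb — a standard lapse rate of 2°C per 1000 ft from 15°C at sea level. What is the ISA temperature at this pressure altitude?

9.8°C

ISA temperature = 15 − 2 × (2600/1000) = 15 − 5.2 = 9.8°C.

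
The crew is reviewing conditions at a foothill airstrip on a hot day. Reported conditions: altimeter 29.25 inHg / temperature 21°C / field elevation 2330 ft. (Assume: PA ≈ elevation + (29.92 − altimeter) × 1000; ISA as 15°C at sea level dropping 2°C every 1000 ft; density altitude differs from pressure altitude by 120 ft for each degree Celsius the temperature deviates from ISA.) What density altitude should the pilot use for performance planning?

4440 ft

Pressure altitude = 2330 + (29.92 − 29.25) × 1000 = 2330 + (+670) = 3000 ft.
ISA temperature at 3000 ft = 15 − 2 × (3000/1000) = 9°C.
ISA deviation = 21 − 9 = +12°C.
Density altitude = 3000 + 120 × (12) = 4440 ft.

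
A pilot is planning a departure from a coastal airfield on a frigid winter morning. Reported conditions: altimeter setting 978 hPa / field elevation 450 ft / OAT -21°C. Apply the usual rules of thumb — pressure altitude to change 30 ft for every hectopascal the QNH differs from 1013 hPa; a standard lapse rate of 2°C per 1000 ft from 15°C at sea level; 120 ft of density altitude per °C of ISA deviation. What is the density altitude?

Pressure altitude = 450 + (1013 − 978) × 30 = 450 + (+1050) = 1500 ft.
ISA temperature at 1500 ft = 15 − 2 × (1500/1000) = 12°C.
ISA deviation = -21 − 12 = -33°C.
Density altitude = 1500 + 120 × (-33) = -2460 ft.

-2460 ft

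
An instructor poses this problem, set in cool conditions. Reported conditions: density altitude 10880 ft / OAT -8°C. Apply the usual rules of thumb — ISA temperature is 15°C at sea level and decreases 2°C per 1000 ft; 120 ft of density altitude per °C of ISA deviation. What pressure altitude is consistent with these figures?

DA = PA + 120 × (OAT − (15 − 2·PA/1000)) = PA + 120·OAT − 1800 + 0.24·PA = 1.24·PA + 120·OAT − 1800.
So 1.24·PA = 10880 − 120 × (-8) + 1800 = 13640.
PA = 13640 / 1.24 = 11000 ft.

11000 ft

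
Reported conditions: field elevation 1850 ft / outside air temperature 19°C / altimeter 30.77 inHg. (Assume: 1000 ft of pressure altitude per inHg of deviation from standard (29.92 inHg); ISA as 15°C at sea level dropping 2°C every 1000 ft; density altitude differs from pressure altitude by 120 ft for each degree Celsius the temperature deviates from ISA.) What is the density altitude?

1720 ft

Pressure altitude = 1850 + (29.92 − 30.77) × 1000 = 1850 + (-850) = 1000 ft.
ISA temperature at 1000 ft = 15 − 2 × (1000/1000) = 13°C.
ISA deviation = 19 − 13 = +6°C.
Density altitude = 1000 + 120 × (6) = 1720 ft.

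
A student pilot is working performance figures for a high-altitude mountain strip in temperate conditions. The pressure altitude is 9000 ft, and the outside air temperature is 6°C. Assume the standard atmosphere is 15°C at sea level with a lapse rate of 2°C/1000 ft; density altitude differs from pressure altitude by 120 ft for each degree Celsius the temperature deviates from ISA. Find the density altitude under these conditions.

10080 ft

ISA temperature at 9000 ft = 15 − 2 × (9000/1000) = -3°C.
ISA deviation = 6 − (-3) = +9°C.
Density altitude = 9000 + 120 × (9) = 9000 + (+1080) = 10080 ft.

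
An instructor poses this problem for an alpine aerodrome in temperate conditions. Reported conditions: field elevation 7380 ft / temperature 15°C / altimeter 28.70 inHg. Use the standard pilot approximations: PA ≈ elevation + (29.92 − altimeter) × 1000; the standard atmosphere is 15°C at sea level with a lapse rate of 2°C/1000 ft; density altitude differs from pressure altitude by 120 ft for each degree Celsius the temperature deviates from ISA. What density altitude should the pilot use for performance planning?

10664 ft

Pressure altitude = 7380 + (29.92 − 28.70) × 1000 = 7380 + (+1220) = 8600 ft.
ISA temperature at 8600 ft = 15 − 2 × (8600/1000) = -2.2°C.
ISA deviation = 15 − (-2.2) = +17.2°C.
Density altitude = 8600 + 120 × (17.2) = 10664 ft.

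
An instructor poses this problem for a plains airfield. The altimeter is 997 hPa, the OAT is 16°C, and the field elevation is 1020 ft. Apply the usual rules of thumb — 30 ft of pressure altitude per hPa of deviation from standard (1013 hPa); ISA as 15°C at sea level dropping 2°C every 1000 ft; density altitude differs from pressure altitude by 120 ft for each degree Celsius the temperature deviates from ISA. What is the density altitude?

Pressure altitude = 1020 + (1013 − 997) × 30 = 1020 + (+480) = 1500 ft.
ISA temperature at 1500 ft = 15 − 2 × (1500/1000) = 12°C.
ISA deviation = 16 − 12 = +4°C.
Density altitude = 1500 + 120 × (4) = 1980 ft.

1980 ft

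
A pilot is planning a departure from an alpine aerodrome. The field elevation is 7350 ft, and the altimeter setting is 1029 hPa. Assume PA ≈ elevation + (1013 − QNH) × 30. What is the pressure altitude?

6870 ft

Pressure correction = (1013 − 1029) × 30 = -480 ft.
Pressure altitude = 7350 + (-480) = 6870 ft.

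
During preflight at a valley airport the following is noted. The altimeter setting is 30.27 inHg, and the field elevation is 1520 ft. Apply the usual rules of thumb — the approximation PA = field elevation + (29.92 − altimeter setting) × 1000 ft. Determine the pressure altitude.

Pressure correction = (29.92 − 30.27) × 1000 = -350 ft.
Pressure altitude = 1520 + (-350) = 1170 ft.

1170 ft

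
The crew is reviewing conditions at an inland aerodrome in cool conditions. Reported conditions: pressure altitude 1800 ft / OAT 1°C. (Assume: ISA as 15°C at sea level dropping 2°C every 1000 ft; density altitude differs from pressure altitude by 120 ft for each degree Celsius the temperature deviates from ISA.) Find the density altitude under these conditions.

ISA temperature at 1800 ft = 15 − 2 × (1800/1000) = 11.4°C.
ISA deviation = 1 − 11.4 = -10.4°C.
Density altitude = 1800 + 120 × (-10.4) = 1800 + (-1248) = 552 ft.

552 ft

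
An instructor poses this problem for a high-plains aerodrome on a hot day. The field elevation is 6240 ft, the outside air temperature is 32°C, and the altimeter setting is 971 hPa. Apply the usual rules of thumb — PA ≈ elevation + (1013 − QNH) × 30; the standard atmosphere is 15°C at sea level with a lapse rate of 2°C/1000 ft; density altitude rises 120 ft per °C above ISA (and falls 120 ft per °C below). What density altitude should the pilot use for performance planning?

11340 ft

Pressure altitude = 6240 + (1013 − 971) × 30 = 6240 + (+1260) = 7500 ft.
ISA temperature at 7500 ft = 15 − 2 × (7500/1000) = 0°C.
ISA deviation = 32 − 0 = +32°C.
Density altitude = 7500 + 120 × (32) = 11340 ft.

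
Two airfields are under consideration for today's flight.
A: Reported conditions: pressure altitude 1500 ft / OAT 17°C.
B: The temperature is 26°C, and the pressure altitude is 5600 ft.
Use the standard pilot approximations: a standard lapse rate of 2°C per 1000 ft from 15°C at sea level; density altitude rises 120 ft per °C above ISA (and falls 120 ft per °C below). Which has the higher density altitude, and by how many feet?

A: ISA temp = 12°C, deviation +5°C, DA = 1500 + 120 × 5 = 2100 ft.
B: ISA temp = 3.8°C, deviation +22.2°C, DA = 5600 + 120 × 22.2 = 8264 ft.
B is higher by 8264 − 2100 = 6164 ft.

B by 6164 ft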